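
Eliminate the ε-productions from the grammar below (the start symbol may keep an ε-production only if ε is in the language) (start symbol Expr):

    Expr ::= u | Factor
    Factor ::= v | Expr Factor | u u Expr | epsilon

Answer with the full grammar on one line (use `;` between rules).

The nullable symbols are {Expr, Factor}.
ε ∈ L(G) since Expr is nullable, so keep Expr → ε.
Expand every rule over subsets of its nullable positions: Factor → Expr Factor gives Expr Factor | Expr. Factor → u u Expr gives u u Expr | u u.

Expr ::= u | Factor | ε; Factor ::= v | Expr Factor | Expr | u u Expr | u u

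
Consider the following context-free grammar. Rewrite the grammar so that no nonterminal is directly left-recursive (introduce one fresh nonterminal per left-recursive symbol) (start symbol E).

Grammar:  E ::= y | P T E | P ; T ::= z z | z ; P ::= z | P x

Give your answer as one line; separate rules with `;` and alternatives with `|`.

E ::= y | P T E | P; T ::= z z | z; P ::= z P'; P' ::= x P' | eps

P is directly left-recursive.
For P: α = {x}, β = {z}. Rewrite as P → β P' and P' → α P' | ε.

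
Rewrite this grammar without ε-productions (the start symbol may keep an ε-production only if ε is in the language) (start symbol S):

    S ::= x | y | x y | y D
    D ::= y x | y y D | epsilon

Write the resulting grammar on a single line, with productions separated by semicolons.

S ::= x | y | x y | y D; D ::= y x | y y D | y y

Nullable set = {D}.
ε ∉ L(G), so no ε-production is kept.
For each production, add variants omitting each subset of nullable occurrences: D → y y D gives y y D | y y.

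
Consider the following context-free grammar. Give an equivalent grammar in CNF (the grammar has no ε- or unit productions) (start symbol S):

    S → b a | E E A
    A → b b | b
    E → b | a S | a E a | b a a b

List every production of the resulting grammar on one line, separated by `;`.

S → X1 X2 | E Y1; A → X1 X1 | b; E → b | X2 S | X2 Y2 | X1 Y3; X1 → b; X2 → a; Y1 → E A; Y2 → E X2; Y3 → X2 Y4; Y4 → X2 X1

Introduce a nonterminal for each terminal appearing in a rule of length ≥ 2: X1 → b, X2 → a.
Binarize each right-hand side of length ≥ 3 by chaining fresh nonterminals (Y1, Y2, …): affected rules were S → E E A; E → X2 E X2; E → X1 X2 X2 X1.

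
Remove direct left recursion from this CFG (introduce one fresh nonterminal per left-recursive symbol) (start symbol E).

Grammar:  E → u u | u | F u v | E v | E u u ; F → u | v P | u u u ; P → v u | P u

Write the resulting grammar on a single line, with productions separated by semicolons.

Left recursion appears on E, P.
For E: α = {v, u u}, β = {u u, u, F u v}. Rewrite as E → β E' and E' → α E' | ε.
For P: α = {u}, β = {v u}. Rewrite as P → β P' and P' → α P' | ε.

E → u u E' | u E' | F u v E'; F → u | v P | u u u; P → v u P'; E' → v E' | u u E' | epsilon; P' → u P' | epsilon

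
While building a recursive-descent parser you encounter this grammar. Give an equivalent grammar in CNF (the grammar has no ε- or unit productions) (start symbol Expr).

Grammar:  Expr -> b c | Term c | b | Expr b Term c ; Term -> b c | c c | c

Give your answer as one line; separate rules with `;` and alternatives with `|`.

Expr -> X1 X2 | Term X2 | b | Expr Y1; Term -> X1 X2 | X2 X2 | c; X1 -> b; X2 -> c; Y1 -> X1 Y2; Y2 -> Term X2

Introduce a nonterminal for each terminal appearing in a rule of length ≥ 2: X1 → b, X2 → c.
Binarize each right-hand side of length ≥ 3 by chaining fresh nonterminals (Y1, Y2, …): affected rules were Expr → Expr X1 Term X2.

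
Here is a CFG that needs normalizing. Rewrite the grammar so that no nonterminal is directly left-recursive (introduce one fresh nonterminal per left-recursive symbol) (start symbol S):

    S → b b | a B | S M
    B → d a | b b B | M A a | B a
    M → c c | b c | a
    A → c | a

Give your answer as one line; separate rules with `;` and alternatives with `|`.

Left recursion appears on S, B.
For S: α = {M}, β = {b b, a B}. Rewrite as S → β S' and S' → α S' | ε.
For B: α = {a}, β = {d a, b b B, M A a}. Rewrite as B → β B' and B' → α B' | ε.

S → b b S' | a B S'; B → d a B' | b b B B' | M A a B'; M → c c | b c | a; A → c | a; S' → M S' | ε; B' → a B' | ε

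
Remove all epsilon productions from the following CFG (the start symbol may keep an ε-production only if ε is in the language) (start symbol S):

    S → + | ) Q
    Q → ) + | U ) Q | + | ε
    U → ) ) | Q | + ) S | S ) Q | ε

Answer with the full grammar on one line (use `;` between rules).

S → + | ) Q | ); Q → ) + | U ) Q | U ) | ) Q | ) | +; U → ) ) | Q | + ) S | S ) Q | S )

The nullable symbols are {Q, U}.
ε ∉ L(G), so no ε-production is kept.
For each production, add variants omitting each subset of nullable occurrences: S → ) Q gives ) Q | ). Q → U ) Q gives U ) Q | U ) | ) Q | ). U → S ) Q gives S ) Q | S ).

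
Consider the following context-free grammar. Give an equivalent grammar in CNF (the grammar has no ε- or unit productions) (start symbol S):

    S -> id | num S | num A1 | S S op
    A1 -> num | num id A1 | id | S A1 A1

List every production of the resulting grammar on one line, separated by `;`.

S -> id | X1 S | X1 A1 | S Y1; A1 -> num | X1 Y2 | id | S Y3; X1 -> num; X2 -> op; X3 -> id; Y1 -> S X2; Y2 -> X3 A1; Y3 -> A1 A1

Introduce a nonterminal for each terminal appearing in a rule of length ≥ 2: X1 → num, X2 → op, X3 → id.
Binarize each right-hand side of length ≥ 3 by chaining fresh nonterminals (Y1, Y2, …): affected rules were S → S S X2; A1 → X1 X3 A1; A1 → S A1 A1.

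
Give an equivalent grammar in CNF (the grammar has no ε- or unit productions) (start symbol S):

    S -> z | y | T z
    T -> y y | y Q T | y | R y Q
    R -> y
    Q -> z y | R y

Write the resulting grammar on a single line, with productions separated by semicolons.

S -> z | y | T X1; T -> X2 X2 | X2 Y1 | y | R Y2; R -> y; Q -> X1 X2 | R X2; X1 -> z; X2 -> y; Y1 -> Q T; Y2 -> X2 Q

Introduce a nonterminal for each terminal appearing in a rule of length ≥ 2: X1 → z, X2 → y.
Binarize each right-hand side of length ≥ 3 by chaining fresh nonterminals (Y1, Y2, …): affected rules were T → X2 Q T; T → R X2 Q.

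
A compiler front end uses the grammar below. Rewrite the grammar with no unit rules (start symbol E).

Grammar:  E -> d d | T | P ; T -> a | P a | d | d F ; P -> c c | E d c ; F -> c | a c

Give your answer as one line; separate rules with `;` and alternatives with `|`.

E -> d d | c c | E d c | a | P a | d | d F; T -> a | P a | d | d F; P -> c c | E d c; F -> c | a c

Unit pairs: E ⇒* {P, T}.
Replace each nonterminal's rules with the union of the non-unit rules of every nonterminal it unit-derives.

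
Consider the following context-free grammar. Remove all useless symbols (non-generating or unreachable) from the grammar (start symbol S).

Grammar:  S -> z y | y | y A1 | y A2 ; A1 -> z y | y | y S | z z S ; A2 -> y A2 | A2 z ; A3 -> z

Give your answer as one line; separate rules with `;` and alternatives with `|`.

Generating nonterminals: {A1, A3, S}.
Reachable from S after that: {A1, S}.
Removed useless symbols: {A2, A3} and every production mentioning them.

S -> z y | y | y A1; A1 -> z y | y | y S | z z S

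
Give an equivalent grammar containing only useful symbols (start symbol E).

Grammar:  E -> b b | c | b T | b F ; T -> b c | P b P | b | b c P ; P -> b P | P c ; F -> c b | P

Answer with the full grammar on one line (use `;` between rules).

E -> b b | c | b T | b F; T -> b c | b; F -> c b

Generating nonterminals: {E, F, T}.
Reachable from E after that: {E, F, T}.
Removed useless symbols: {P} and every production mentioning them.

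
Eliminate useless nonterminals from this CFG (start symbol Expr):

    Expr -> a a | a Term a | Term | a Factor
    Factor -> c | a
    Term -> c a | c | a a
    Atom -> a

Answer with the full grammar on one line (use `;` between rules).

Expr -> a a | a Term a | Term | a Factor; Factor -> c | a; Term -> c a | c | a a

Generating nonterminals: {Atom, Expr, Factor, Term}.
Reachable from Expr after that: {Expr, Factor, Term}.
Removed useless symbols: {Atom} and every production mentioning them.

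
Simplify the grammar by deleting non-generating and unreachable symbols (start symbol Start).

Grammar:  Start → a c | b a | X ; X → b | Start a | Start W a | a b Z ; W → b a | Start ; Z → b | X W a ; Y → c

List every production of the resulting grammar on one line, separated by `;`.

Start → a c | b a | X; X → b | Start a | Start W a | a b Z; W → b a | Start; Z → b | X W a

Generating nonterminals: {Start, W, X, Y, Z}.
Reachable from Start after that: {Start, W, X, Z}.
Removed useless symbols: {Y} and every production mentioning them.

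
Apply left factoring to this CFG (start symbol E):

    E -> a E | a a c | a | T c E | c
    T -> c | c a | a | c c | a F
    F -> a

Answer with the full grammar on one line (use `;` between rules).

E has alternatives sharing prefix 'a': factor to E → a E' with E' → E | a c | ε.
T has alternatives sharing prefix 'c': factor to T → c T' with T' → ε | a | c.
T has alternatives sharing prefix 'a': factor to T → a T'' with T'' → ε | F.

E -> T c E | c | a E'; T -> c T' | a T''; F -> a; E' -> E | a c | ε; T' -> ε | a | c; T'' -> ε | F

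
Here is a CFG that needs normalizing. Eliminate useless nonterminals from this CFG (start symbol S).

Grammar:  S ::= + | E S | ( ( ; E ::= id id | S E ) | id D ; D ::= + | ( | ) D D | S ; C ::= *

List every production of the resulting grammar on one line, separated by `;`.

S ::= + | E S | ( (; E ::= id id | S E ) | id D; D ::= + | ( | ) D D | S

Generating nonterminals: {C, D, E, S}.
Reachable from S after that: {D, E, S}.
Removed useless symbols: {C} and every production mentioning them.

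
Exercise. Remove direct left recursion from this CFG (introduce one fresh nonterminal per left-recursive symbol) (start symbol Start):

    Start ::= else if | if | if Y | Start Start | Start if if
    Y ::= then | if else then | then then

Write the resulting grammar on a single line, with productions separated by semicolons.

Left recursion appears on Start.
For Start: α = {Start, if if}, β = {else if, if, if Y}. Rewrite as Start → β Start1 and Start1 → α Start1 | ε.

Start ::= else if Start1 | if Start1 | if Y Start1; Y ::= then | if else then | then then; Start1 ::= Start Start1 | if if Start1 | epsilon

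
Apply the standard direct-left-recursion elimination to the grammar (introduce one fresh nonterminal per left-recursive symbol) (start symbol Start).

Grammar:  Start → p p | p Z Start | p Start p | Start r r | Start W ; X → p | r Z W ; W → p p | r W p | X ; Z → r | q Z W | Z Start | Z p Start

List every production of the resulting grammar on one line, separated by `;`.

Directly left-recursive nonterminals: Start, Z.
For Start: α = {r r, W}, β = {p p, p Z Start, p Start p}. Rewrite as Start → β Start1 and Start1 → α Start1 | ε.
For Z: α = {Start, p Start}, β = {r, q Z W}. Rewrite as Z → β Z1 and Z1 → α Z1 | ε.

Start → p p Start1 | p Z Start Start1 | p Start p Start1; X → p | r Z W; W → p p | r W p | X; Z → r Z1 | q Z W Z1; Start1 → r r Start1 | W Start1 | ε; Z1 → Start Z1 | p Start Z1 | ε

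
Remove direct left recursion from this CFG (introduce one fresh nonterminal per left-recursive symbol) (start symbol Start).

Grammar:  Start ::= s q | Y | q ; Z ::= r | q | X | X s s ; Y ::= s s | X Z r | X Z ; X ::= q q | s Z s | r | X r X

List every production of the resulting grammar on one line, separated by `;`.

Start ::= s q | Y | q; Z ::= r | q | X | X s s; Y ::= s s | X Z r | X Z; X ::= q q X1 | s Z s X1 | r X1; X1 ::= r X X1 | epsilon

X is directly left-recursive.
For X: α = {r X}, β = {q q, s Z s, r}. Rewrite as X → β X1 and X1 → α X1 | ε.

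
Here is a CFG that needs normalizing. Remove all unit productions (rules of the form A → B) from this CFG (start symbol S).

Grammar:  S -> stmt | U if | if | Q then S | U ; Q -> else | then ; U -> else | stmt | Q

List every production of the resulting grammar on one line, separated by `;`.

S -> else | stmt | U if | if | Q then S | then; Q -> else | then; U -> else | stmt | then

Unit pairs: S ⇒* {Q, U}; U ⇒* {Q}.
For each unit pair (A, B), copy every non-unit production of B to A, then drop all unit productions.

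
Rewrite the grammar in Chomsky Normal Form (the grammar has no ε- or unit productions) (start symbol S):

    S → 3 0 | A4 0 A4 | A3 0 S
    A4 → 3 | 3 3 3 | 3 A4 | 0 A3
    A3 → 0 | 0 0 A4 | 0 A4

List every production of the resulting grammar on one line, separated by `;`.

S → X1 X2 | A4 Y1 | A3 Y2; A4 → 3 | X1 Y3 | X1 A4 | X2 A3; A3 → 0 | X2 Y4 | X2 A4; X1 → 3; X2 → 0; Y1 → X2 A4; Y2 → X2 S; Y3 → X1 X1; Y4 → X2 A4

Introduce a nonterminal for each terminal appearing in a rule of length ≥ 2: X1 → 3, X2 → 0.
Binarize each right-hand side of length ≥ 3 by chaining fresh nonterminals (Y1, Y2, …): affected rules were S → A4 X2 A4; S → A3 X2 S; A4 → X1 X1 X1; A3 → X2 X2 A4.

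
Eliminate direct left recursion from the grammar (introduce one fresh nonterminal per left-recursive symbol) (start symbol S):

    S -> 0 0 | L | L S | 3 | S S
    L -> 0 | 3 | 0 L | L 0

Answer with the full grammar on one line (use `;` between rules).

Left recursion appears on S, L.
For S: α = {S}, β = {0 0, L, L S, 3}. Rewrite as S → β S' and S' → α S' | ε.
For L: α = {0}, β = {0, 3, 0 L}. Rewrite as L → β L' and L' → α L' | ε.

S -> 0 0 S' | L S' | L S S' | 3 S'; L -> 0 L' | 3 L' | 0 L L'; S' -> S S' | ε; L' -> 0 L' | ε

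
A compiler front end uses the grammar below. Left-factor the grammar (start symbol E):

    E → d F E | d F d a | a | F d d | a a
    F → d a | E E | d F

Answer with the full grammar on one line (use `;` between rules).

E → F d d | d F E' | a E''; F → E E | d F'; E' → E | d a; E'' → eps | a; F' → a | F

E has alternatives sharing prefix 'd F': factor to E → d F E' with E' → E | d a.
E has alternatives sharing prefix 'a': factor to E → a E'' with E'' → ε | a.
F has alternatives sharing prefix 'd': factor to F → d F' with F' → a | F.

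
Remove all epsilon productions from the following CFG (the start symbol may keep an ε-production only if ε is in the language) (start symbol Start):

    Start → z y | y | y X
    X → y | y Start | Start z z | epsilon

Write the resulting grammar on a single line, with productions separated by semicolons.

Start → z y | y | y X; X → y | y Start | Start z z

The nullable symbols are {X}.
ε ∉ L(G), so no ε-production is kept.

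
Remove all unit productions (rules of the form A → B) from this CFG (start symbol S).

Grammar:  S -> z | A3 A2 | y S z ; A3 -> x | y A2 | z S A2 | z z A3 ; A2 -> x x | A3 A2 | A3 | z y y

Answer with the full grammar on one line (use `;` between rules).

Unit pairs: A2 ⇒* {A3}.
For every A with A ⇒* B via unit rules, add B's non-unit alternatives to A; then delete every rule of the form X → Y.

S -> z | A3 A2 | y S z; A3 -> x | y A2 | z S A2 | z z A3; A2 -> x x | A3 A2 | z y y | x | y A2 | z S A2 | z z A3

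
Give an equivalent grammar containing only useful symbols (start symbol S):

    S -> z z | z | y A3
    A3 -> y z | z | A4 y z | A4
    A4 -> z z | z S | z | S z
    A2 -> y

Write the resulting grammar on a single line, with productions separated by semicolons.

S -> z z | z | y A3; A3 -> y z | z | A4 y z | A4; A4 -> z z | z S | z | S z

Generating nonterminals: {A2, A3, A4, S}.
Reachable from S after that: {A3, A4, S}.
Removed useless symbols: {A2} and every production mentioning them.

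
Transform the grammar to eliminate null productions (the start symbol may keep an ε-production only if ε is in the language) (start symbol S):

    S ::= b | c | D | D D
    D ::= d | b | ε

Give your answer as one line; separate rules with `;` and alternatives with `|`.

Nullable set = {D, S}.
ε ∈ L(G) since S is nullable, so keep S → ε.

S ::= b | c | D | D D | ε; D ::= d | b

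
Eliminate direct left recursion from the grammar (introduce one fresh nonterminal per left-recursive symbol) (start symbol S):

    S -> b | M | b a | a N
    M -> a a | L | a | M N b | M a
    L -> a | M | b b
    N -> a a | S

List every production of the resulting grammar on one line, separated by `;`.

Directly left-recursive nonterminal: M.
For M: α = {N b, a}, β = {a a, L, a}. Rewrite as M → β M' and M' → α M' | ε.

S -> b | M | b a | a N; M -> a a M' | L M' | a M'; L -> a | M | b b; N -> a a | S; M' -> N b M' | a M' | ε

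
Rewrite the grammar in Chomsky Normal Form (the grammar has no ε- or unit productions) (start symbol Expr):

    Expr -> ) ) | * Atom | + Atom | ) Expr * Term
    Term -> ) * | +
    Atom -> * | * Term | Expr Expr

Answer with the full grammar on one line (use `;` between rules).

Expr -> X1 X1 | X2 Atom | X3 Atom | X1 Y1; Term -> X1 X2 | +; Atom -> * | X2 Term | Expr Expr; X1 -> ); X2 -> *; X3 -> +; Y1 -> Expr Y2; Y2 -> X2 Term

Introduce a nonterminal for each terminal appearing in a rule of length ≥ 2: X1 → ), X2 → *, X3 → +.
Binarize each right-hand side of length ≥ 3 by chaining fresh nonterminals (Y1, Y2, …): affected rules were Expr → X1 Expr X2 Term.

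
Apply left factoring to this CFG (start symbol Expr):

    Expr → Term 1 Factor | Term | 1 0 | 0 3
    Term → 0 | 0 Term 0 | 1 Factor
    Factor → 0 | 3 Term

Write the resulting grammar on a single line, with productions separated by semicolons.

Expr → 1 0 | 0 3 | Term Expr1; Term → 1 Factor | 0 Term1; Factor → 0 | 3 Term; Expr1 → 1 Factor | ε; Term1 → ε | Term 0

Expr has alternatives sharing prefix 'Term': factor to Expr → Term Expr1 with Expr1 → 1 Factor | ε.
Term has alternatives sharing prefix '0': factor to Term → 0 Term1 with Term1 → ε | Term 0.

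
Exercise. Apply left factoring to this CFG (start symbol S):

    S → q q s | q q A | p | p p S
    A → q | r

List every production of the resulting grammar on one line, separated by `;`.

S has alternatives sharing prefix 'q q': factor to S → q q S' with S' → s | A.
S has alternatives sharing prefix 'p': factor to S → p S'' with S'' → ε | p S.

S → q q S' | p S''; A → q | r; S' → s | A; S'' → ε | p S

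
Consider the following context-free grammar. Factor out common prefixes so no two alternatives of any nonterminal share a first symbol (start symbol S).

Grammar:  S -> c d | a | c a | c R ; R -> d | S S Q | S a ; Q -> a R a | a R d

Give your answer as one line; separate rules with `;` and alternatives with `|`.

S -> a | c S'; R -> d | S R'; Q -> a R Q'; S' -> d | a | R; R' -> S Q | a; Q' -> a | d

S has alternatives sharing prefix 'c': factor to S → c S' with S' → d | a | R.
R has alternatives sharing prefix 'S': factor to R → S R' with R' → S Q | a.
Q has alternatives sharing prefix 'a R': factor to Q → a R Q' with Q' → a | d.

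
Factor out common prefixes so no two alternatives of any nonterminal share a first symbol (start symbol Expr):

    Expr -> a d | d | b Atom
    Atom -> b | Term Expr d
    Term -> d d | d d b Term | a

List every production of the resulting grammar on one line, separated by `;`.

Expr -> a d | d | b Atom; Atom -> b | Term Expr d; Term -> a | d d Term1; Term1 -> ε | b Term

Term has alternatives sharing prefix 'd d': factor to Term → d d Term1 with Term1 → ε | b Term.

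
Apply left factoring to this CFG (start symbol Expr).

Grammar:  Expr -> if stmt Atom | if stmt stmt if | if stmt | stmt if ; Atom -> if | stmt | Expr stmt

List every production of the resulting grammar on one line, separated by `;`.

Expr has alternatives sharing prefix 'if stmt': factor to Expr → if stmt Expr1 with Expr1 → Atom | stmt if | ε.

Expr -> stmt if | if stmt Expr1; Atom -> if | stmt | Expr stmt; Expr1 -> Atom | stmt if | ε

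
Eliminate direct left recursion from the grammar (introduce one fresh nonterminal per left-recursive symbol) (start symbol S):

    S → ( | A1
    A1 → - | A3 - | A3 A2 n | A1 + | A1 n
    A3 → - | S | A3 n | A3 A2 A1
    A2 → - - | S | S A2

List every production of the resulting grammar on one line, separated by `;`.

S → ( | A1; A1 → - A1' | A3 - A1' | A3 A2 n A1'; A3 → - A3' | S A3'; A2 → - - | S | S A2; A1' → + A1' | n A1' | ε; A3' → n A3' | A2 A1 A3' | ε

Directly left-recursive nonterminals: A1, A3.
For A1: α = {+, n}, β = {-, A3 -, A3 A2 n}. Rewrite as A1 → β A1' and A1' → α A1' | ε.
For A3: α = {n, A2 A1}, β = {-, S}. Rewrite as A3 → β A3' and A3' → α A3' | ε.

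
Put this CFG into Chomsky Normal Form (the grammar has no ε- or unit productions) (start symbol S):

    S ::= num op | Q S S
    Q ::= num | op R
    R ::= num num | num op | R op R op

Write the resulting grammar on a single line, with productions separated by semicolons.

S ::= X1 X2 | Q Y1; Q ::= num | X2 R; R ::= X1 X1 | X1 X2 | R Y2; X1 ::= num; X2 ::= op; Y1 ::= S S; Y2 ::= X2 Y3; Y3 ::= R X2

Introduce a nonterminal for each terminal appearing in a rule of length ≥ 2: X1 → num, X2 → op.
Binarize each right-hand side of length ≥ 3 by chaining fresh nonterminals (Y1, Y2, …): affected rules were S → Q S S; R → R X2 R X2.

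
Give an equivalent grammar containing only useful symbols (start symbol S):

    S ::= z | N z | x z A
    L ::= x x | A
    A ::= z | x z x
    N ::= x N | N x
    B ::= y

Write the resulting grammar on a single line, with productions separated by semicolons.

Generating nonterminals: {A, B, L, S}.
Reachable from S after that: {A, S}.
Removed useless symbols: {B, L, N} and every production mentioning them.

S ::= z | x z A; A ::= z | x z x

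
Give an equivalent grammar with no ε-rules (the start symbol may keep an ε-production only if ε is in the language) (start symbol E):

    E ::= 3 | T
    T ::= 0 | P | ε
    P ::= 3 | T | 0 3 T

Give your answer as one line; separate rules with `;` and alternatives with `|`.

Nullable nonterminals: {E, P, T}.
ε ∈ L(G) since E is nullable, so keep E → ε.
Expand every rule over subsets of its nullable positions: P → 0 3 T gives 0 3 T | 0 3.

E ::= 3 | T | ε; T ::= 0 | P; P ::= 3 | T | 0 3 T | 0 3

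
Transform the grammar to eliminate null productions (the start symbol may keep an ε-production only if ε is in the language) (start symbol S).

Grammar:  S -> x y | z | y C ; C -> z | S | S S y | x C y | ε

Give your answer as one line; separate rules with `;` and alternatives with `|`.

The nullable symbols are {C}.
ε ∉ L(G), so no ε-production is kept.
Expand every rule over subsets of its nullable positions: S → y C gives y C | y. C → x C y gives x C y | x y.

S -> x y | z | y C | y; C -> z | S | S S y | x C y | x y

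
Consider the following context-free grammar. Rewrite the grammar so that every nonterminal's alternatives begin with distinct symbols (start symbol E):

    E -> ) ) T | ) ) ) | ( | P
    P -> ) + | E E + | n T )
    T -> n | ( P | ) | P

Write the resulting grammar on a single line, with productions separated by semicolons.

E -> ( | P | ) ) E'; P -> ) + | E E + | n T ); T -> n | ( P | ) | P; E' -> T | )

E has alternatives sharing prefix ') )': factor to E → ) ) E' with E' → T | ).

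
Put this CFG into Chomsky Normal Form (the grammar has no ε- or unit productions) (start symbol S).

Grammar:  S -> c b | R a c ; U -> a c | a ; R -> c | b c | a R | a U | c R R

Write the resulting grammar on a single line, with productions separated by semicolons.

S -> X1 X2 | R Y1; U -> X3 X1 | a; R -> c | X2 X1 | X3 R | X3 U | X1 Y2; X1 -> c; X2 -> b; X3 -> a; Y1 -> X3 X1; Y2 -> R R

Introduce a nonterminal for each terminal appearing in a rule of length ≥ 2: X1 → c, X2 → b, X3 → a.
Binarize each right-hand side of length ≥ 3 by chaining fresh nonterminals (Y1, Y2, …): affected rules were S → R X3 X1; R → X1 R R.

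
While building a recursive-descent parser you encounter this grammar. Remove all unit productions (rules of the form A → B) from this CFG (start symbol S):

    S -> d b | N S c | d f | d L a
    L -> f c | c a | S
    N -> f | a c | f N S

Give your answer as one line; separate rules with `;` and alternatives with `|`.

S -> d b | N S c | d f | d L a; L -> f c | c a | d b | N S c | d f | d L a; N -> f | a c | f N S

Unit pairs: L ⇒* {S}.
For each unit pair (A, B), copy every non-unit production of B to A, then drop all unit productions.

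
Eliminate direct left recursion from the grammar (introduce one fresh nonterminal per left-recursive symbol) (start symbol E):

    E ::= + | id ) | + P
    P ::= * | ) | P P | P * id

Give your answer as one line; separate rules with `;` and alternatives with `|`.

Left recursion appears on P.
For P: α = {P, * id}, β = {*, )}. Rewrite as P → β P' and P' → α P' | ε.

E ::= + | id ) | + P; P ::= * P' | ) P'; P' ::= P P' | * id P' | epsilon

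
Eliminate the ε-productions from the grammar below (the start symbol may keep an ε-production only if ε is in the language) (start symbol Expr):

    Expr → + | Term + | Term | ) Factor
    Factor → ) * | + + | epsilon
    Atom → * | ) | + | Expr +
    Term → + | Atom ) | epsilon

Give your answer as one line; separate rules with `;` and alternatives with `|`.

The nullable symbols are {Expr, Factor, Term}.
ε ∈ L(G) since Expr is nullable, so keep Expr → ε.
For each production, add variants omitting each subset of nullable occurrences: Expr → ) Factor gives ) Factor | ).

Expr → + | Term + | Term | ) Factor | ) | epsilon; Factor → ) * | + +; Atom → * | ) | + | Expr +; Term → + | Atom )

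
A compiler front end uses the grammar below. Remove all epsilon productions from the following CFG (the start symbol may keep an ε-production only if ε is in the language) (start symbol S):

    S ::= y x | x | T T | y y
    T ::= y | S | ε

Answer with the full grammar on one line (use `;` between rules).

Nullable set = {S, T}.
ε ∈ L(G) since S is nullable, so keep S → ε.
For each production, add variants omitting each subset of nullable occurrences: S → T T gives T T | T.

S ::= y x | x | T T | T | y y | ε; T ::= y | S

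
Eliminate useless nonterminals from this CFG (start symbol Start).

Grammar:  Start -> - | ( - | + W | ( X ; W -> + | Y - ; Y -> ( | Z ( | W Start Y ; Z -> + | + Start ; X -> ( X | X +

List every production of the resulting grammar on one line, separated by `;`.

Generating nonterminals: {Start, W, Y, Z}.
Reachable from Start after that: {Start, W, Y, Z}.
Removed useless symbols: {X} and every production mentioning them.

Start -> - | ( - | + W; W -> + | Y -; Y -> ( | Z ( | W Start Y; Z -> + | + Start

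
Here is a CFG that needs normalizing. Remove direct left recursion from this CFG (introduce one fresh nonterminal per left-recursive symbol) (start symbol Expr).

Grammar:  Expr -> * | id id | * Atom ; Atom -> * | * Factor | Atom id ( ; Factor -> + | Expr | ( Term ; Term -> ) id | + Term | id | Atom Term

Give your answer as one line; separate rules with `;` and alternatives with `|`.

Left recursion appears on Atom.
For Atom: α = {id (}, β = {*, * Factor}. Rewrite as Atom → β Atom1 and Atom1 → α Atom1 | ε.

Expr -> * | id id | * Atom; Atom -> * Atom1 | * Factor Atom1; Factor -> + | Expr | ( Term; Term -> ) id | + Term | id | Atom Term; Atom1 -> id ( Atom1 | ε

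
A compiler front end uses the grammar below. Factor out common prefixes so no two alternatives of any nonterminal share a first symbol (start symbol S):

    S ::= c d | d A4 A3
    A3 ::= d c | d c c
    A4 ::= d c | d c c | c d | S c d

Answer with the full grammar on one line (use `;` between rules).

A3 has alternatives sharing prefix 'd c': factor to A3 → d c A3' with A3' → ε | c.
A4 has alternatives sharing prefix 'd c': factor to A4 → d c A4' with A4' → ε | c.

S ::= c d | d A4 A3; A3 ::= d c A3'; A4 ::= c d | S c d | d c A4'; A3' ::= ε | c; A4' ::= ε | c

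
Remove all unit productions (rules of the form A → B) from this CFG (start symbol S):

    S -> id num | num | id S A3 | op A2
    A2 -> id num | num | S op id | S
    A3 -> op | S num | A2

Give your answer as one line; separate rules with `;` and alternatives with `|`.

S -> id num | num | id S A3 | op A2; A2 -> id num | num | S op id | id S A3 | op A2; A3 -> id num | num | S op id | id S A3 | op A2 | op | S num

Unit pairs: A2 ⇒* {S}; A3 ⇒* {A2, S}.
Replace each nonterminal's rules with the union of the non-unit rules of every nonterminal it unit-derives.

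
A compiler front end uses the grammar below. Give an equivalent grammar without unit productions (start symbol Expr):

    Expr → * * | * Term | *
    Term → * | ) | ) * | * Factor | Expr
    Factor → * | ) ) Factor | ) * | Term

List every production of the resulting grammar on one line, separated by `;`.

Expr → * * | * Term | *; Term → * | ) | ) * | * Factor | * * | * Term; Factor → * | ) | ) * | * Factor | ) ) Factor | * * | * Term

Unit pairs: Factor ⇒* {Expr, Term}; Term ⇒* {Expr}.
Replace each nonterminal's rules with the union of the non-unit rules of every nonterminal it unit-derives.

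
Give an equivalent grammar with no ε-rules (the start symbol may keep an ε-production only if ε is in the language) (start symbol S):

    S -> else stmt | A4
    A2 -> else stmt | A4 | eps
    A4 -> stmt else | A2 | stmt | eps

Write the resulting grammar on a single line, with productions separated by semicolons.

S -> else stmt | A4 | eps; A2 -> else stmt | A4; A4 -> stmt else | A2 | stmt

Nullable nonterminals: {A2, A4, S}.
ε ∈ L(G) since S is nullable, so keep S → ε.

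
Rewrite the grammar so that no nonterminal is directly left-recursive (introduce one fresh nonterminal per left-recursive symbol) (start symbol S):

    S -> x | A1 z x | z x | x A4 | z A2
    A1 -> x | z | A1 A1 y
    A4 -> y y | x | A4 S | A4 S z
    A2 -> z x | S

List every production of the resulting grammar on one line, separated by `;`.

S -> x | A1 z x | z x | x A4 | z A2; A1 -> x A1' | z A1'; A4 -> y y A4' | x A4'; A2 -> z x | S; A1' -> A1 y A1' | ε; A4' -> S A4' | S z A4' | ε

A1, A4 are directly left-recursive.
For A1: α = {A1 y}, β = {x, z}. Rewrite as A1 → β A1' and A1' → α A1' | ε.
For A4: α = {S, S z}, β = {y y, x}. Rewrite as A4 → β A4' and A4' → α A4' | ε.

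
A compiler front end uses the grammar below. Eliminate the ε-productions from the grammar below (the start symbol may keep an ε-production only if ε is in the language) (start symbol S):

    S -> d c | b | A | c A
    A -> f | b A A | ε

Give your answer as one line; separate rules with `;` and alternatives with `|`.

Nullable nonterminals: {A, S}.
ε ∈ L(G) since S is nullable, so keep S → ε.
Add the nullable-subset variants: S → c A gives c A | c. A → b A A gives b A A | b A | b.

S -> d c | b | A | c A | c | ε; A -> f | b A A | b A | b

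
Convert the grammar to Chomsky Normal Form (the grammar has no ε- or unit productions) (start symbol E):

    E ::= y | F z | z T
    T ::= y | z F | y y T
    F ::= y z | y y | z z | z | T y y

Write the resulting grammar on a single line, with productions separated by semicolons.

Introduce a nonterminal for each terminal appearing in a rule of length ≥ 2: X1 → z, X2 → y.
Binarize each right-hand side of length ≥ 3 by chaining fresh nonterminals (Y1, Y2, …): affected rules were T → X2 X2 T; F → T X2 X2.

E ::= y | F X1 | X1 T; T ::= y | X1 F | X2 Y1; F ::= X2 X1 | X2 X2 | X1 X1 | z | T Y2; X1 ::= z; X2 ::= y; Y1 ::= X2 T; Y2 ::= X2 X2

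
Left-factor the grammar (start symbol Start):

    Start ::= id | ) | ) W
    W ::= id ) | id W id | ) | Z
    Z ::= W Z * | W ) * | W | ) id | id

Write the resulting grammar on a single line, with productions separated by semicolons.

Start ::= id | ) Start1; W ::= ) | Z | id W1; Z ::= ) id | id | W Z1; Start1 ::= epsilon | W; W1 ::= ) | W id; Z1 ::= Z * | ) * | epsilon

Start has alternatives sharing prefix ')': factor to Start → ) Start1 with Start1 → ε | W.
W has alternatives sharing prefix 'id': factor to W → id W1 with W1 → ) | W id.
Z has alternatives sharing prefix 'W': factor to Z → W Z1 with Z1 → Z * | ) * | ε.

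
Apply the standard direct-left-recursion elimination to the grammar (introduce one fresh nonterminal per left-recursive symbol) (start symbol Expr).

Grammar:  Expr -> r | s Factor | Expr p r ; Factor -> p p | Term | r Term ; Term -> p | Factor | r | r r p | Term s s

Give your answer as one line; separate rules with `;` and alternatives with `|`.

Expr -> r Expr1 | s Factor Expr1; Factor -> p p | Term | r Term; Term -> p Term1 | Factor Term1 | r Term1 | r r p Term1; Expr1 -> p r Expr1 | ε; Term1 -> s s Term1 | ε

Directly left-recursive nonterminals: Expr, Term.
For Expr: α = {p r}, β = {r, s Factor}. Rewrite as Expr → β Expr1 and Expr1 → α Expr1 | ε.
For Term: α = {s s}, β = {p, Factor, r, r r p}. Rewrite as Term → β Term1 and Term1 → α Term1 | ε.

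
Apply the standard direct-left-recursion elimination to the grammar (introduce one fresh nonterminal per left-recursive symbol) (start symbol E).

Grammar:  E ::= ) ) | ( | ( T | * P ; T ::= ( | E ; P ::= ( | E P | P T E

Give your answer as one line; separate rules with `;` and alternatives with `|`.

E ::= ) ) | ( | ( T | * P; T ::= ( | E; P ::= ( P' | E P P'; P' ::= T E P' | epsilon

Directly left-recursive nonterminal: P.
For P: α = {T E}, β = {(, E P}. Rewrite as P → β P' and P' → α P' | ε.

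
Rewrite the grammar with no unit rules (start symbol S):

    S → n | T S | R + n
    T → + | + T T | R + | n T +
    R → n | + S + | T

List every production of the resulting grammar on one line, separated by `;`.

S → n | T S | R + n; T → + | + T T | R + | n T +; R → n | + S + | + | + T T | R + | n T +

Unit pairs: R ⇒* {T}.
For each unit pair (A, B), copy every non-unit production of B to A, then drop all unit productions.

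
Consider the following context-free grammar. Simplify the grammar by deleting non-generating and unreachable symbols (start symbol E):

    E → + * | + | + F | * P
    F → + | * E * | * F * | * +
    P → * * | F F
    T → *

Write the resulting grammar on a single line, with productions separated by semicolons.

E → + * | + | + F | * P; F → + | * E * | * F * | * +; P → * * | F F

Generating nonterminals: {E, F, P, T}.
Reachable from E after that: {E, F, P}.
Removed useless symbols: {T} and every production mentioning them.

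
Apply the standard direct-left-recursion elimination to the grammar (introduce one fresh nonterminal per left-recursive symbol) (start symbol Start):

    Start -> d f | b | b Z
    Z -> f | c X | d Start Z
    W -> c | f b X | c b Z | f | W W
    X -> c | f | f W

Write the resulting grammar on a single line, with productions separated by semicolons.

Start -> d f | b | b Z; Z -> f | c X | d Start Z; W -> c W1 | f b X W1 | c b Z W1 | f W1; X -> c | f | f W; W1 -> W W1 | eps

W is directly left-recursive.
For W: α = {W}, β = {c, f b X, c b Z, f}. Rewrite as W → β W1 and W1 → α W1 | ε.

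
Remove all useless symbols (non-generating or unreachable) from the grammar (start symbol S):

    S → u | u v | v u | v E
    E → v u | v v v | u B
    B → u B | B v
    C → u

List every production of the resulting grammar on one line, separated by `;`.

S → u | u v | v u | v E; E → v u | v v v

Generating nonterminals: {C, E, S}.
Reachable from S after that: {E, S}.
Removed useless symbols: {B, C} and every production mentioning them.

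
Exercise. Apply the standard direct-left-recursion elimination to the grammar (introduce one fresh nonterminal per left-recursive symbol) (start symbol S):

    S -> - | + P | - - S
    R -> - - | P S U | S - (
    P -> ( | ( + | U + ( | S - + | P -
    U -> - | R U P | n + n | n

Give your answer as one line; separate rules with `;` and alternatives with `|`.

S -> - | + P | - - S; R -> - - | P S U | S - (; P -> ( P' | ( + P' | U + ( P' | S - + P'; U -> - | R U P | n + n | n; P' -> - P' | epsilon

Left recursion appears on P.
For P: α = {-}, β = {(, ( +, U + (, S - +}. Rewrite as P → β P' and P' → α P' | ε.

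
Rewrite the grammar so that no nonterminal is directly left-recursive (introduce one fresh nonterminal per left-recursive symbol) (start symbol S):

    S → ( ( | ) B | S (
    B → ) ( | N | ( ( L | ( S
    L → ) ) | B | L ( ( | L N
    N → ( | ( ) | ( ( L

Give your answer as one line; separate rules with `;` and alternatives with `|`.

S → ( ( S' | ) B S'; B → ) ( | N | ( ( L | ( S; L → ) ) L' | B L'; N → ( | ( ) | ( ( L; S' → ( S' | eps; L' → ( ( L' | N L' | eps

S, L are directly left-recursive.
For S: α = {(}, β = {( (, ) B}. Rewrite as S → β S' and S' → α S' | ε.
For L: α = {( (, N}, β = {) ), B}. Rewrite as L → β L' and L' → α L' | ε.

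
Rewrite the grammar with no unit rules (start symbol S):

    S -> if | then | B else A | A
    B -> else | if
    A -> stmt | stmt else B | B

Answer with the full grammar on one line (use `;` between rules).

Unit pairs: A ⇒* {B}; S ⇒* {A, B}.
For each unit pair (A, B), copy every non-unit production of B to A, then drop all unit productions.

S -> else | if | then | B else A | stmt | stmt else B; B -> else | if; A -> else | if | stmt | stmt else B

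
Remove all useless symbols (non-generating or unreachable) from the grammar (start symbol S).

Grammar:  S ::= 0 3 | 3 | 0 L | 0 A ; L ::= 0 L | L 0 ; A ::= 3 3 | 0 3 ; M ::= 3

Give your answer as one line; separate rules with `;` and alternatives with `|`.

S ::= 0 3 | 3 | 0 A; A ::= 3 3 | 0 3

Generating nonterminals: {A, M, S}.
Reachable from S after that: {A, S}.
Removed useless symbols: {L, M} and every production mentioning them.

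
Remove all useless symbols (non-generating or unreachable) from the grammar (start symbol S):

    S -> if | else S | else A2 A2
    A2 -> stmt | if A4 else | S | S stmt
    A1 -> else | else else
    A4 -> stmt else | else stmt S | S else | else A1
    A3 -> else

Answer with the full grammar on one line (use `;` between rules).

Generating nonterminals: {A1, A2, A3, A4, S}.
Reachable from S after that: {A1, A2, A4, S}.
Removed useless symbols: {A3} and every production mentioning them.

S -> if | else S | else A2 A2; A2 -> stmt | if A4 else | S | S stmt; A1 -> else | else else; A4 -> stmt else | else stmt S | S else | else A1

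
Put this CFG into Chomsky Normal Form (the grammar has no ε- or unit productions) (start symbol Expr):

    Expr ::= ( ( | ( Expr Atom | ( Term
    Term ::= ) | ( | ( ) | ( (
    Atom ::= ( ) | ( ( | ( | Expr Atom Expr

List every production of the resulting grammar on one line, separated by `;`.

Expr ::= X1 X1 | X1 Y1 | X1 Term; Term ::= ) | ( | X1 X2 | X1 X1; Atom ::= X1 X2 | X1 X1 | ( | Expr Y2; X1 ::= (; X2 ::= ); Y1 ::= Expr Atom; Y2 ::= Atom Expr

Introduce a nonterminal for each terminal appearing in a rule of length ≥ 2: X1 → (, X2 → ).
Binarize each right-hand side of length ≥ 3 by chaining fresh nonterminals (Y1, Y2, …): affected rules were Expr → X1 Expr Atom; Atom → Expr Atom Expr.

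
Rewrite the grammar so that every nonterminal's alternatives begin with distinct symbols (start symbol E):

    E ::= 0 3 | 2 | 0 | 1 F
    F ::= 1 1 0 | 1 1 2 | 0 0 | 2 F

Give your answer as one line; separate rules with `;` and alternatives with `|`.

E ::= 2 | 1 F | 0 E'; F ::= 0 0 | 2 F | 1 1 F'; E' ::= 3 | ε; F' ::= 0 | 2

E has alternatives sharing prefix '0': factor to E → 0 E' with E' → 3 | ε.
F has alternatives sharing prefix '1 1': factor to F → 1 1 F' with F' → 0 | 2.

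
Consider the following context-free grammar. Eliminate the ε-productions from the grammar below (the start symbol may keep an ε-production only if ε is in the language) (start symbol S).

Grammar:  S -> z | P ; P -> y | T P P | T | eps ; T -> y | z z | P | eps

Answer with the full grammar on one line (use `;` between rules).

S -> z | P | ε; P -> y | T P P | T P | T | P P; T -> y | z z | P

Nullable set = {P, S, T}.
ε ∈ L(G) since S is nullable, so keep S → ε.
Add the nullable-subset variants: P → T P P gives T P P | T P | T | P P.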